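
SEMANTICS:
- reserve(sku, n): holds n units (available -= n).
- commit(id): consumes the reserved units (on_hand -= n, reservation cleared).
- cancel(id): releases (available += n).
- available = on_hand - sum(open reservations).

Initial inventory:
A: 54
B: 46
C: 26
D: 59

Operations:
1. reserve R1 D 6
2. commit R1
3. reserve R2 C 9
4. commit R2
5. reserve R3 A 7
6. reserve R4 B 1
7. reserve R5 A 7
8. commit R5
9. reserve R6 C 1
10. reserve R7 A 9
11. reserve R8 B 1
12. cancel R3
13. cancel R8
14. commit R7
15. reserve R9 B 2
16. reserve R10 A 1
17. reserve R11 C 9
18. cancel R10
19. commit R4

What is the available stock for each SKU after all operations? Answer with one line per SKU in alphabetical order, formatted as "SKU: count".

Answer: A: 38
B: 43
C: 7
D: 53

Derivation:
Step 1: reserve R1 D 6 -> on_hand[A=54 B=46 C=26 D=59] avail[A=54 B=46 C=26 D=53] open={R1}
Step 2: commit R1 -> on_hand[A=54 B=46 C=26 D=53] avail[A=54 B=46 C=26 D=53] open={}
Step 3: reserve R2 C 9 -> on_hand[A=54 B=46 C=26 D=53] avail[A=54 B=46 C=17 D=53] open={R2}
Step 4: commit R2 -> on_hand[A=54 B=46 C=17 D=53] avail[A=54 B=46 C=17 D=53] open={}
Step 5: reserve R3 A 7 -> on_hand[A=54 B=46 C=17 D=53] avail[A=47 B=46 C=17 D=53] open={R3}
Step 6: reserve R4 B 1 -> on_hand[A=54 B=46 C=17 D=53] avail[A=47 B=45 C=17 D=53] open={R3,R4}
Step 7: reserve R5 A 7 -> on_hand[A=54 B=46 C=17 D=53] avail[A=40 B=45 C=17 D=53] open={R3,R4,R5}
Step 8: commit R5 -> on_hand[A=47 B=46 C=17 D=53] avail[A=40 B=45 C=17 D=53] open={R3,R4}
Step 9: reserve R6 C 1 -> on_hand[A=47 B=46 C=17 D=53] avail[A=40 B=45 C=16 D=53] open={R3,R4,R6}
Step 10: reserve R7 A 9 -> on_hand[A=47 B=46 C=17 D=53] avail[A=31 B=45 C=16 D=53] open={R3,R4,R6,R7}
Step 11: reserve R8 B 1 -> on_hand[A=47 B=46 C=17 D=53] avail[A=31 B=44 C=16 D=53] open={R3,R4,R6,R7,R8}
Step 12: cancel R3 -> on_hand[A=47 B=46 C=17 D=53] avail[A=38 B=44 C=16 D=53] open={R4,R6,R7,R8}
Step 13: cancel R8 -> on_hand[A=47 B=46 C=17 D=53] avail[A=38 B=45 C=16 D=53] open={R4,R6,R7}
Step 14: commit R7 -> on_hand[A=38 B=46 C=17 D=53] avail[A=38 B=45 C=16 D=53] open={R4,R6}
Step 15: reserve R9 B 2 -> on_hand[A=38 B=46 C=17 D=53] avail[A=38 B=43 C=16 D=53] open={R4,R6,R9}
Step 16: reserve R10 A 1 -> on_hand[A=38 B=46 C=17 D=53] avail[A=37 B=43 C=16 D=53] open={R10,R4,R6,R9}
Step 17: reserve R11 C 9 -> on_hand[A=38 B=46 C=17 D=53] avail[A=37 B=43 C=7 D=53] open={R10,R11,R4,R6,R9}
Step 18: cancel R10 -> on_hand[A=38 B=46 C=17 D=53] avail[A=38 B=43 C=7 D=53] open={R11,R4,R6,R9}
Step 19: commit R4 -> on_hand[A=38 B=45 C=17 D=53] avail[A=38 B=43 C=7 D=53] open={R11,R6,R9}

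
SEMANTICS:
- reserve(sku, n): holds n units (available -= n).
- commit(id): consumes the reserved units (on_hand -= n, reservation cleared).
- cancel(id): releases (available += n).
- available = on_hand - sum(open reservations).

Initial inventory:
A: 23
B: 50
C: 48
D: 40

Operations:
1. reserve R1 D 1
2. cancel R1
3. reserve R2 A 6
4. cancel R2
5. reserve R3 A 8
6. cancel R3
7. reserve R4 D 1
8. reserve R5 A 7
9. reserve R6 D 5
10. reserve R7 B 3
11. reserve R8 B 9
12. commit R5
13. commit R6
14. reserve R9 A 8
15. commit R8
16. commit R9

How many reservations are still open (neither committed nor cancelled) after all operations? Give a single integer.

Step 1: reserve R1 D 1 -> on_hand[A=23 B=50 C=48 D=40] avail[A=23 B=50 C=48 D=39] open={R1}
Step 2: cancel R1 -> on_hand[A=23 B=50 C=48 D=40] avail[A=23 B=50 C=48 D=40] open={}
Step 3: reserve R2 A 6 -> on_hand[A=23 B=50 C=48 D=40] avail[A=17 B=50 C=48 D=40] open={R2}
Step 4: cancel R2 -> on_hand[A=23 B=50 C=48 D=40] avail[A=23 B=50 C=48 D=40] open={}
Step 5: reserve R3 A 8 -> on_hand[A=23 B=50 C=48 D=40] avail[A=15 B=50 C=48 D=40] open={R3}
Step 6: cancel R3 -> on_hand[A=23 B=50 C=48 D=40] avail[A=23 B=50 C=48 D=40] open={}
Step 7: reserve R4 D 1 -> on_hand[A=23 B=50 C=48 D=40] avail[A=23 B=50 C=48 D=39] open={R4}
Step 8: reserve R5 A 7 -> on_hand[A=23 B=50 C=48 D=40] avail[A=16 B=50 C=48 D=39] open={R4,R5}
Step 9: reserve R6 D 5 -> on_hand[A=23 B=50 C=48 D=40] avail[A=16 B=50 C=48 D=34] open={R4,R5,R6}
Step 10: reserve R7 B 3 -> on_hand[A=23 B=50 C=48 D=40] avail[A=16 B=47 C=48 D=34] open={R4,R5,R6,R7}
Step 11: reserve R8 B 9 -> on_hand[A=23 B=50 C=48 D=40] avail[A=16 B=38 C=48 D=34] open={R4,R5,R6,R7,R8}
Step 12: commit R5 -> on_hand[A=16 B=50 C=48 D=40] avail[A=16 B=38 C=48 D=34] open={R4,R6,R7,R8}
Step 13: commit R6 -> on_hand[A=16 B=50 C=48 D=35] avail[A=16 B=38 C=48 D=34] open={R4,R7,R8}
Step 14: reserve R9 A 8 -> on_hand[A=16 B=50 C=48 D=35] avail[A=8 B=38 C=48 D=34] open={R4,R7,R8,R9}
Step 15: commit R8 -> on_hand[A=16 B=41 C=48 D=35] avail[A=8 B=38 C=48 D=34] open={R4,R7,R9}
Step 16: commit R9 -> on_hand[A=8 B=41 C=48 D=35] avail[A=8 B=38 C=48 D=34] open={R4,R7}
Open reservations: ['R4', 'R7'] -> 2

Answer: 2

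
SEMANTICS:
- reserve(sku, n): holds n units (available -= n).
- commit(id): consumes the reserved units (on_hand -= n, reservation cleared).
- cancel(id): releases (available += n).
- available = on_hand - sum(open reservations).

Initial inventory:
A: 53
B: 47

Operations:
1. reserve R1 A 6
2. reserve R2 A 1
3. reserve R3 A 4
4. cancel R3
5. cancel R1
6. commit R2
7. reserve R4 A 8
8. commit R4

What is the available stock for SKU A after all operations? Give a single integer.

Answer: 44

Derivation:
Step 1: reserve R1 A 6 -> on_hand[A=53 B=47] avail[A=47 B=47] open={R1}
Step 2: reserve R2 A 1 -> on_hand[A=53 B=47] avail[A=46 B=47] open={R1,R2}
Step 3: reserve R3 A 4 -> on_hand[A=53 B=47] avail[A=42 B=47] open={R1,R2,R3}
Step 4: cancel R3 -> on_hand[A=53 B=47] avail[A=46 B=47] open={R1,R2}
Step 5: cancel R1 -> on_hand[A=53 B=47] avail[A=52 B=47] open={R2}
Step 6: commit R2 -> on_hand[A=52 B=47] avail[A=52 B=47] open={}
Step 7: reserve R4 A 8 -> on_hand[A=52 B=47] avail[A=44 B=47] open={R4}
Step 8: commit R4 -> on_hand[A=44 B=47] avail[A=44 B=47] open={}
Final available[A] = 44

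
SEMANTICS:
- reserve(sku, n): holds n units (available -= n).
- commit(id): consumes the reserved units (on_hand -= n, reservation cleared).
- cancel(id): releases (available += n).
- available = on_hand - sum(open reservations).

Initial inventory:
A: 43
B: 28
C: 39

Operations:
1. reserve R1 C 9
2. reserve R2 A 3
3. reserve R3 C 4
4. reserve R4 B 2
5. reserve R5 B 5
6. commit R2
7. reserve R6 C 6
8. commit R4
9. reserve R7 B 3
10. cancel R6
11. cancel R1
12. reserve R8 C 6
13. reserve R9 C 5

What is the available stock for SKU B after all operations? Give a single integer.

Step 1: reserve R1 C 9 -> on_hand[A=43 B=28 C=39] avail[A=43 B=28 C=30] open={R1}
Step 2: reserve R2 A 3 -> on_hand[A=43 B=28 C=39] avail[A=40 B=28 C=30] open={R1,R2}
Step 3: reserve R3 C 4 -> on_hand[A=43 B=28 C=39] avail[A=40 B=28 C=26] open={R1,R2,R3}
Step 4: reserve R4 B 2 -> on_hand[A=43 B=28 C=39] avail[A=40 B=26 C=26] open={R1,R2,R3,R4}
Step 5: reserve R5 B 5 -> on_hand[A=43 B=28 C=39] avail[A=40 B=21 C=26] open={R1,R2,R3,R4,R5}
Step 6: commit R2 -> on_hand[A=40 B=28 C=39] avail[A=40 B=21 C=26] open={R1,R3,R4,R5}
Step 7: reserve R6 C 6 -> on_hand[A=40 B=28 C=39] avail[A=40 B=21 C=20] open={R1,R3,R4,R5,R6}
Step 8: commit R4 -> on_hand[A=40 B=26 C=39] avail[A=40 B=21 C=20] open={R1,R3,R5,R6}
Step 9: reserve R7 B 3 -> on_hand[A=40 B=26 C=39] avail[A=40 B=18 C=20] open={R1,R3,R5,R6,R7}
Step 10: cancel R6 -> on_hand[A=40 B=26 C=39] avail[A=40 B=18 C=26] open={R1,R3,R5,R7}
Step 11: cancel R1 -> on_hand[A=40 B=26 C=39] avail[A=40 B=18 C=35] open={R3,R5,R7}
Step 12: reserve R8 C 6 -> on_hand[A=40 B=26 C=39] avail[A=40 B=18 C=29] open={R3,R5,R7,R8}
Step 13: reserve R9 C 5 -> on_hand[A=40 B=26 C=39] avail[A=40 B=18 C=24] open={R3,R5,R7,R8,R9}
Final available[B] = 18

Answer: 18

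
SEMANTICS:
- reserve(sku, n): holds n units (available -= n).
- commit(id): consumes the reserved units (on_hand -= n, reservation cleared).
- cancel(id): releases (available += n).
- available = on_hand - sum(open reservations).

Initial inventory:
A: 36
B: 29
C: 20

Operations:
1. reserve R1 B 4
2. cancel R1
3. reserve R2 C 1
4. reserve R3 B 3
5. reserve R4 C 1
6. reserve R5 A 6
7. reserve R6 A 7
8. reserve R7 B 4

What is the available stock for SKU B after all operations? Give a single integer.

Answer: 22

Derivation:
Step 1: reserve R1 B 4 -> on_hand[A=36 B=29 C=20] avail[A=36 B=25 C=20] open={R1}
Step 2: cancel R1 -> on_hand[A=36 B=29 C=20] avail[A=36 B=29 C=20] open={}
Step 3: reserve R2 C 1 -> on_hand[A=36 B=29 C=20] avail[A=36 B=29 C=19] open={R2}
Step 4: reserve R3 B 3 -> on_hand[A=36 B=29 C=20] avail[A=36 B=26 C=19] open={R2,R3}
Step 5: reserve R4 C 1 -> on_hand[A=36 B=29 C=20] avail[A=36 B=26 C=18] open={R2,R3,R4}
Step 6: reserve R5 A 6 -> on_hand[A=36 B=29 C=20] avail[A=30 B=26 C=18] open={R2,R3,R4,R5}
Step 7: reserve R6 A 7 -> on_hand[A=36 B=29 C=20] avail[A=23 B=26 C=18] open={R2,R3,R4,R5,R6}
Step 8: reserve R7 B 4 -> on_hand[A=36 B=29 C=20] avail[A=23 B=22 C=18] open={R2,R3,R4,R5,R6,R7}
Final available[B] = 22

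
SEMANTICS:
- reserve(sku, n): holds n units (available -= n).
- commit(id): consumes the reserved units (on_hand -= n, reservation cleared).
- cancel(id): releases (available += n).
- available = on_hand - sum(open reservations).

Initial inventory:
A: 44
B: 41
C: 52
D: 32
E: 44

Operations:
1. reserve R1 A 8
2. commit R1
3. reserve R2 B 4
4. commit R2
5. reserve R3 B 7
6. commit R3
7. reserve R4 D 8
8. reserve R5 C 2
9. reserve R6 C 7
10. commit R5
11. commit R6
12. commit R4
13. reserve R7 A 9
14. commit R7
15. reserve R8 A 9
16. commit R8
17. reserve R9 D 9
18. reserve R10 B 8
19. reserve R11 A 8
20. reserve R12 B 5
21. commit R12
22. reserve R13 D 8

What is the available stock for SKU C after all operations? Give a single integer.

Answer: 43

Derivation:
Step 1: reserve R1 A 8 -> on_hand[A=44 B=41 C=52 D=32 E=44] avail[A=36 B=41 C=52 D=32 E=44] open={R1}
Step 2: commit R1 -> on_hand[A=36 B=41 C=52 D=32 E=44] avail[A=36 B=41 C=52 D=32 E=44] open={}
Step 3: reserve R2 B 4 -> on_hand[A=36 B=41 C=52 D=32 E=44] avail[A=36 B=37 C=52 D=32 E=44] open={R2}
Step 4: commit R2 -> on_hand[A=36 B=37 C=52 D=32 E=44] avail[A=36 B=37 C=52 D=32 E=44] open={}
Step 5: reserve R3 B 7 -> on_hand[A=36 B=37 C=52 D=32 E=44] avail[A=36 B=30 C=52 D=32 E=44] open={R3}
Step 6: commit R3 -> on_hand[A=36 B=30 C=52 D=32 E=44] avail[A=36 B=30 C=52 D=32 E=44] open={}
Step 7: reserve R4 D 8 -> on_hand[A=36 B=30 C=52 D=32 E=44] avail[A=36 B=30 C=52 D=24 E=44] open={R4}
Step 8: reserve R5 C 2 -> on_hand[A=36 B=30 C=52 D=32 E=44] avail[A=36 B=30 C=50 D=24 E=44] open={R4,R5}
Step 9: reserve R6 C 7 -> on_hand[A=36 B=30 C=52 D=32 E=44] avail[A=36 B=30 C=43 D=24 E=44] open={R4,R5,R6}
Step 10: commit R5 -> on_hand[A=36 B=30 C=50 D=32 E=44] avail[A=36 B=30 C=43 D=24 E=44] open={R4,R6}
Step 11: commit R6 -> on_hand[A=36 B=30 C=43 D=32 E=44] avail[A=36 B=30 C=43 D=24 E=44] open={R4}
Step 12: commit R4 -> on_hand[A=36 B=30 C=43 D=24 E=44] avail[A=36 B=30 C=43 D=24 E=44] open={}
Step 13: reserve R7 A 9 -> on_hand[A=36 B=30 C=43 D=24 E=44] avail[A=27 B=30 C=43 D=24 E=44] open={R7}
Step 14: commit R7 -> on_hand[A=27 B=30 C=43 D=24 E=44] avail[A=27 B=30 C=43 D=24 E=44] open={}
Step 15: reserve R8 A 9 -> on_hand[A=27 B=30 C=43 D=24 E=44] avail[A=18 B=30 C=43 D=24 E=44] open={R8}
Step 16: commit R8 -> on_hand[A=18 B=30 C=43 D=24 E=44] avail[A=18 B=30 C=43 D=24 E=44] open={}
Step 17: reserve R9 D 9 -> on_hand[A=18 B=30 C=43 D=24 E=44] avail[A=18 B=30 C=43 D=15 E=44] open={R9}
Step 18: reserve R10 B 8 -> on_hand[A=18 B=30 C=43 D=24 E=44] avail[A=18 B=22 C=43 D=15 E=44] open={R10,R9}
Step 19: reserve R11 A 8 -> on_hand[A=18 B=30 C=43 D=24 E=44] avail[A=10 B=22 C=43 D=15 E=44] open={R10,R11,R9}
Step 20: reserve R12 B 5 -> on_hand[A=18 B=30 C=43 D=24 E=44] avail[A=10 B=17 C=43 D=15 E=44] open={R10,R11,R12,R9}
Step 21: commit R12 -> on_hand[A=18 B=25 C=43 D=24 E=44] avail[A=10 B=17 C=43 D=15 E=44] open={R10,R11,R9}
Step 22: reserve R13 D 8 -> on_hand[A=18 B=25 C=43 D=24 E=44] avail[A=10 B=17 C=43 D=7 E=44] open={R10,R11,R13,R9}
Final available[C] = 43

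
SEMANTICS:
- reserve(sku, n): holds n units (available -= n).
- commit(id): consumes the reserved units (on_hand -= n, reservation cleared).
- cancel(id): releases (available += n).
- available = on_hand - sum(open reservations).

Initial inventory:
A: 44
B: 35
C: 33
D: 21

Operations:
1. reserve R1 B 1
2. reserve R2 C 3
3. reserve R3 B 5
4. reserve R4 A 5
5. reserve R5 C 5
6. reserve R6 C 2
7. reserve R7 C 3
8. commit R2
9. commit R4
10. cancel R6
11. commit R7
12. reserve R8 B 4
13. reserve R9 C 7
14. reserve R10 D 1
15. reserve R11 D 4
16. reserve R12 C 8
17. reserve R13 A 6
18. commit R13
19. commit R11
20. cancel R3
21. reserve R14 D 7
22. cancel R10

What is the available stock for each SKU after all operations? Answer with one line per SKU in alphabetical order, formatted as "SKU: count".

Answer: A: 33
B: 30
C: 7
D: 10

Derivation:
Step 1: reserve R1 B 1 -> on_hand[A=44 B=35 C=33 D=21] avail[A=44 B=34 C=33 D=21] open={R1}
Step 2: reserve R2 C 3 -> on_hand[A=44 B=35 C=33 D=21] avail[A=44 B=34 C=30 D=21] open={R1,R2}
Step 3: reserve R3 B 5 -> on_hand[A=44 B=35 C=33 D=21] avail[A=44 B=29 C=30 D=21] open={R1,R2,R3}
Step 4: reserve R4 A 5 -> on_hand[A=44 B=35 C=33 D=21] avail[A=39 B=29 C=30 D=21] open={R1,R2,R3,R4}
Step 5: reserve R5 C 5 -> on_hand[A=44 B=35 C=33 D=21] avail[A=39 B=29 C=25 D=21] open={R1,R2,R3,R4,R5}
Step 6: reserve R6 C 2 -> on_hand[A=44 B=35 C=33 D=21] avail[A=39 B=29 C=23 D=21] open={R1,R2,R3,R4,R5,R6}
Step 7: reserve R7 C 3 -> on_hand[A=44 B=35 C=33 D=21] avail[A=39 B=29 C=20 D=21] open={R1,R2,R3,R4,R5,R6,R7}
Step 8: commit R2 -> on_hand[A=44 B=35 C=30 D=21] avail[A=39 B=29 C=20 D=21] open={R1,R3,R4,R5,R6,R7}
Step 9: commit R4 -> on_hand[A=39 B=35 C=30 D=21] avail[A=39 B=29 C=20 D=21] open={R1,R3,R5,R6,R7}
Step 10: cancel R6 -> on_hand[A=39 B=35 C=30 D=21] avail[A=39 B=29 C=22 D=21] open={R1,R3,R5,R7}
Step 11: commit R7 -> on_hand[A=39 B=35 C=27 D=21] avail[A=39 B=29 C=22 D=21] open={R1,R3,R5}
Step 12: reserve R8 B 4 -> on_hand[A=39 B=35 C=27 D=21] avail[A=39 B=25 C=22 D=21] open={R1,R3,R5,R8}
Step 13: reserve R9 C 7 -> on_hand[A=39 B=35 C=27 D=21] avail[A=39 B=25 C=15 D=21] open={R1,R3,R5,R8,R9}
Step 14: reserve R10 D 1 -> on_hand[A=39 B=35 C=27 D=21] avail[A=39 B=25 C=15 D=20] open={R1,R10,R3,R5,R8,R9}
Step 15: reserve R11 D 4 -> on_hand[A=39 B=35 C=27 D=21] avail[A=39 B=25 C=15 D=16] open={R1,R10,R11,R3,R5,R8,R9}
Step 16: reserve R12 C 8 -> on_hand[A=39 B=35 C=27 D=21] avail[A=39 B=25 C=7 D=16] open={R1,R10,R11,R12,R3,R5,R8,R9}
Step 17: reserve R13 A 6 -> on_hand[A=39 B=35 C=27 D=21] avail[A=33 B=25 C=7 D=16] open={R1,R10,R11,R12,R13,R3,R5,R8,R9}
Step 18: commit R13 -> on_hand[A=33 B=35 C=27 D=21] avail[A=33 B=25 C=7 D=16] open={R1,R10,R11,R12,R3,R5,R8,R9}
Step 19: commit R11 -> on_hand[A=33 B=35 C=27 D=17] avail[A=33 B=25 C=7 D=16] open={R1,R10,R12,R3,R5,R8,R9}
Step 20: cancel R3 -> on_hand[A=33 B=35 C=27 D=17] avail[A=33 B=30 C=7 D=16] open={R1,R10,R12,R5,R8,R9}
Step 21: reserve R14 D 7 -> on_hand[A=33 B=35 C=27 D=17] avail[A=33 B=30 C=7 D=9] open={R1,R10,R12,R14,R5,R8,R9}
Step 22: cancel R10 -> on_hand[A=33 B=35 C=27 D=17] avail[A=33 B=30 C=7 D=10] open={R1,R12,R14,R5,R8,R9}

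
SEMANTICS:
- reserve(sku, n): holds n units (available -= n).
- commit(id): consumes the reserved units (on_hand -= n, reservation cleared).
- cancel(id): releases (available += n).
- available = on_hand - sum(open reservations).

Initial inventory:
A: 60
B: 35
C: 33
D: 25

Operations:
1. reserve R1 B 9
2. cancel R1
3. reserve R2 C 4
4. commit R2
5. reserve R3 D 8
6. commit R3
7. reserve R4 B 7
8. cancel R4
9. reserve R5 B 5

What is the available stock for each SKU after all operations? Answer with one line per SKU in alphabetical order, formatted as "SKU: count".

Answer: A: 60
B: 30
C: 29
D: 17

Derivation:
Step 1: reserve R1 B 9 -> on_hand[A=60 B=35 C=33 D=25] avail[A=60 B=26 C=33 D=25] open={R1}
Step 2: cancel R1 -> on_hand[A=60 B=35 C=33 D=25] avail[A=60 B=35 C=33 D=25] open={}
Step 3: reserve R2 C 4 -> on_hand[A=60 B=35 C=33 D=25] avail[A=60 B=35 C=29 D=25] open={R2}
Step 4: commit R2 -> on_hand[A=60 B=35 C=29 D=25] avail[A=60 B=35 C=29 D=25] open={}
Step 5: reserve R3 D 8 -> on_hand[A=60 B=35 C=29 D=25] avail[A=60 B=35 C=29 D=17] open={R3}
Step 6: commit R3 -> on_hand[A=60 B=35 C=29 D=17] avail[A=60 B=35 C=29 D=17] open={}
Step 7: reserve R4 B 7 -> on_hand[A=60 B=35 C=29 D=17] avail[A=60 B=28 C=29 D=17] open={R4}
Step 8: cancel R4 -> on_hand[A=60 B=35 C=29 D=17] avail[A=60 B=35 C=29 D=17] open={}
Step 9: reserve R5 B 5 -> on_hand[A=60 B=35 C=29 D=17] avail[A=60 B=30 C=29 D=17] open={R5}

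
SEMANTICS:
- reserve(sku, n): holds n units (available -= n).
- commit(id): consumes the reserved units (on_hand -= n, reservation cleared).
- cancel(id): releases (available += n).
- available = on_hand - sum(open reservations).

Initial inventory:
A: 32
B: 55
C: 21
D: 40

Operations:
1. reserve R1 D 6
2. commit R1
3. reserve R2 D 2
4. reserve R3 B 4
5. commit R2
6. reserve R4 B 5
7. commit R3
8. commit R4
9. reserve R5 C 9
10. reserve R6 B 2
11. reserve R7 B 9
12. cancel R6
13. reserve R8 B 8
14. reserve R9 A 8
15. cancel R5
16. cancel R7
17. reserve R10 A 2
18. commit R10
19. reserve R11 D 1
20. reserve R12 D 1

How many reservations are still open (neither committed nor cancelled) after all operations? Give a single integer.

Answer: 4

Derivation:
Step 1: reserve R1 D 6 -> on_hand[A=32 B=55 C=21 D=40] avail[A=32 B=55 C=21 D=34] open={R1}
Step 2: commit R1 -> on_hand[A=32 B=55 C=21 D=34] avail[A=32 B=55 C=21 D=34] open={}
Step 3: reserve R2 D 2 -> on_hand[A=32 B=55 C=21 D=34] avail[A=32 B=55 C=21 D=32] open={R2}
Step 4: reserve R3 B 4 -> on_hand[A=32 B=55 C=21 D=34] avail[A=32 B=51 C=21 D=32] open={R2,R3}
Step 5: commit R2 -> on_hand[A=32 B=55 C=21 D=32] avail[A=32 B=51 C=21 D=32] open={R3}
Step 6: reserve R4 B 5 -> on_hand[A=32 B=55 C=21 D=32] avail[A=32 B=46 C=21 D=32] open={R3,R4}
Step 7: commit R3 -> on_hand[A=32 B=51 C=21 D=32] avail[A=32 B=46 C=21 D=32] open={R4}
Step 8: commit R4 -> on_hand[A=32 B=46 C=21 D=32] avail[A=32 B=46 C=21 D=32] open={}
Step 9: reserve R5 C 9 -> on_hand[A=32 B=46 C=21 D=32] avail[A=32 B=46 C=12 D=32] open={R5}
Step 10: reserve R6 B 2 -> on_hand[A=32 B=46 C=21 D=32] avail[A=32 B=44 C=12 D=32] open={R5,R6}
Step 11: reserve R7 B 9 -> on_hand[A=32 B=46 C=21 D=32] avail[A=32 B=35 C=12 D=32] open={R5,R6,R7}
Step 12: cancel R6 -> on_hand[A=32 B=46 C=21 D=32] avail[A=32 B=37 C=12 D=32] open={R5,R7}
Step 13: reserve R8 B 8 -> on_hand[A=32 B=46 C=21 D=32] avail[A=32 B=29 C=12 D=32] open={R5,R7,R8}
Step 14: reserve R9 A 8 -> on_hand[A=32 B=46 C=21 D=32] avail[A=24 B=29 C=12 D=32] open={R5,R7,R8,R9}
Step 15: cancel R5 -> on_hand[A=32 B=46 C=21 D=32] avail[A=24 B=29 C=21 D=32] open={R7,R8,R9}
Step 16: cancel R7 -> on_hand[A=32 B=46 C=21 D=32] avail[A=24 B=38 C=21 D=32] open={R8,R9}
Step 17: reserve R10 A 2 -> on_hand[A=32 B=46 C=21 D=32] avail[A=22 B=38 C=21 D=32] open={R10,R8,R9}
Step 18: commit R10 -> on_hand[A=30 B=46 C=21 D=32] avail[A=22 B=38 C=21 D=32] open={R8,R9}
Step 19: reserve R11 D 1 -> on_hand[A=30 B=46 C=21 D=32] avail[A=22 B=38 C=21 D=31] open={R11,R8,R9}
Step 20: reserve R12 D 1 -> on_hand[A=30 B=46 C=21 D=32] avail[A=22 B=38 C=21 D=30] open={R11,R12,R8,R9}
Open reservations: ['R11', 'R12', 'R8', 'R9'] -> 4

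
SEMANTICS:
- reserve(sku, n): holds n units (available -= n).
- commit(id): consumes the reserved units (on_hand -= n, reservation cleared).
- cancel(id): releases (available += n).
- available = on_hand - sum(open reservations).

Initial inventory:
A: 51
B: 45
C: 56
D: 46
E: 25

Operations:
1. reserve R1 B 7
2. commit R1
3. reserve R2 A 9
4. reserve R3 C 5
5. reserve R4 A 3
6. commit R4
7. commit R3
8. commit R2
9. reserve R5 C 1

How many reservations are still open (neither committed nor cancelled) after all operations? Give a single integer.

Step 1: reserve R1 B 7 -> on_hand[A=51 B=45 C=56 D=46 E=25] avail[A=51 B=38 C=56 D=46 E=25] open={R1}
Step 2: commit R1 -> on_hand[A=51 B=38 C=56 D=46 E=25] avail[A=51 B=38 C=56 D=46 E=25] open={}
Step 3: reserve R2 A 9 -> on_hand[A=51 B=38 C=56 D=46 E=25] avail[A=42 B=38 C=56 D=46 E=25] open={R2}
Step 4: reserve R3 C 5 -> on_hand[A=51 B=38 C=56 D=46 E=25] avail[A=42 B=38 C=51 D=46 E=25] open={R2,R3}
Step 5: reserve R4 A 3 -> on_hand[A=51 B=38 C=56 D=46 E=25] avail[A=39 B=38 C=51 D=46 E=25] open={R2,R3,R4}
Step 6: commit R4 -> on_hand[A=48 B=38 C=56 D=46 E=25] avail[A=39 B=38 C=51 D=46 E=25] open={R2,R3}
Step 7: commit R3 -> on_hand[A=48 B=38 C=51 D=46 E=25] avail[A=39 B=38 C=51 D=46 E=25] open={R2}
Step 8: commit R2 -> on_hand[A=39 B=38 C=51 D=46 E=25] avail[A=39 B=38 C=51 D=46 E=25] open={}
Step 9: reserve R5 C 1 -> on_hand[A=39 B=38 C=51 D=46 E=25] avail[A=39 B=38 C=50 D=46 E=25] open={R5}
Open reservations: ['R5'] -> 1

Answer: 1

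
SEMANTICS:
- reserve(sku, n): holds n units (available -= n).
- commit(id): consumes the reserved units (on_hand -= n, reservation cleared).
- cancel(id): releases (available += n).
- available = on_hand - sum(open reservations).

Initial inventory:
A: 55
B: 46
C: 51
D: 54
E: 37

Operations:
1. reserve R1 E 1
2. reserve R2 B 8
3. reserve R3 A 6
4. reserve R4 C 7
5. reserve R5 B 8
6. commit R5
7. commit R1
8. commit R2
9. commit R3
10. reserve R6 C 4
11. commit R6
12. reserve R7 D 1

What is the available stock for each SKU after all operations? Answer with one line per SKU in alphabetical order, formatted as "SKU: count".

Step 1: reserve R1 E 1 -> on_hand[A=55 B=46 C=51 D=54 E=37] avail[A=55 B=46 C=51 D=54 E=36] open={R1}
Step 2: reserve R2 B 8 -> on_hand[A=55 B=46 C=51 D=54 E=37] avail[A=55 B=38 C=51 D=54 E=36] open={R1,R2}
Step 3: reserve R3 A 6 -> on_hand[A=55 B=46 C=51 D=54 E=37] avail[A=49 B=38 C=51 D=54 E=36] open={R1,R2,R3}
Step 4: reserve R4 C 7 -> on_hand[A=55 B=46 C=51 D=54 E=37] avail[A=49 B=38 C=44 D=54 E=36] open={R1,R2,R3,R4}
Step 5: reserve R5 B 8 -> on_hand[A=55 B=46 C=51 D=54 E=37] avail[A=49 B=30 C=44 D=54 E=36] open={R1,R2,R3,R4,R5}
Step 6: commit R5 -> on_hand[A=55 B=38 C=51 D=54 E=37] avail[A=49 B=30 C=44 D=54 E=36] open={R1,R2,R3,R4}
Step 7: commit R1 -> on_hand[A=55 B=38 C=51 D=54 E=36] avail[A=49 B=30 C=44 D=54 E=36] open={R2,R3,R4}
Step 8: commit R2 -> on_hand[A=55 B=30 C=51 D=54 E=36] avail[A=49 B=30 C=44 D=54 E=36] open={R3,R4}
Step 9: commit R3 -> on_hand[A=49 B=30 C=51 D=54 E=36] avail[A=49 B=30 C=44 D=54 E=36] open={R4}
Step 10: reserve R6 C 4 -> on_hand[A=49 B=30 C=51 D=54 E=36] avail[A=49 B=30 C=40 D=54 E=36] open={R4,R6}
Step 11: commit R6 -> on_hand[A=49 B=30 C=47 D=54 E=36] avail[A=49 B=30 C=40 D=54 E=36] open={R4}
Step 12: reserve R7 D 1 -> on_hand[A=49 B=30 C=47 D=54 E=36] avail[A=49 B=30 C=40 D=53 E=36] open={R4,R7}

Answer: A: 49
B: 30
C: 40
D: 53
E: 36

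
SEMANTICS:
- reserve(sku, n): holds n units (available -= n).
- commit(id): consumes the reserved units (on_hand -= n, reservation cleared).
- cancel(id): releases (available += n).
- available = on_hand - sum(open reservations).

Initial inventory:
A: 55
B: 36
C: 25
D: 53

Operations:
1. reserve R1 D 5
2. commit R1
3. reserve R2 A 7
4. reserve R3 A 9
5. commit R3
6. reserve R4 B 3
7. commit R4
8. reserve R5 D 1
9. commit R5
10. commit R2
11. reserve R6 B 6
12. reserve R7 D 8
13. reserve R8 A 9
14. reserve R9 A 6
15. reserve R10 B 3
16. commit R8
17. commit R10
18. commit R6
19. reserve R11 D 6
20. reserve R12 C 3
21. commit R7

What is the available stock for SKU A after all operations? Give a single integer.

Step 1: reserve R1 D 5 -> on_hand[A=55 B=36 C=25 D=53] avail[A=55 B=36 C=25 D=48] open={R1}
Step 2: commit R1 -> on_hand[A=55 B=36 C=25 D=48] avail[A=55 B=36 C=25 D=48] open={}
Step 3: reserve R2 A 7 -> on_hand[A=55 B=36 C=25 D=48] avail[A=48 B=36 C=25 D=48] open={R2}
Step 4: reserve R3 A 9 -> on_hand[A=55 B=36 C=25 D=48] avail[A=39 B=36 C=25 D=48] open={R2,R3}
Step 5: commit R3 -> on_hand[A=46 B=36 C=25 D=48] avail[A=39 B=36 C=25 D=48] open={R2}
Step 6: reserve R4 B 3 -> on_hand[A=46 B=36 C=25 D=48] avail[A=39 B=33 C=25 D=48] open={R2,R4}
Step 7: commit R4 -> on_hand[A=46 B=33 C=25 D=48] avail[A=39 B=33 C=25 D=48] open={R2}
Step 8: reserve R5 D 1 -> on_hand[A=46 B=33 C=25 D=48] avail[A=39 B=33 C=25 D=47] open={R2,R5}
Step 9: commit R5 -> on_hand[A=46 B=33 C=25 D=47] avail[A=39 B=33 C=25 D=47] open={R2}
Step 10: commit R2 -> on_hand[A=39 B=33 C=25 D=47] avail[A=39 B=33 C=25 D=47] open={}
Step 11: reserve R6 B 6 -> on_hand[A=39 B=33 C=25 D=47] avail[A=39 B=27 C=25 D=47] open={R6}
Step 12: reserve R7 D 8 -> on_hand[A=39 B=33 C=25 D=47] avail[A=39 B=27 C=25 D=39] open={R6,R7}
Step 13: reserve R8 A 9 -> on_hand[A=39 B=33 C=25 D=47] avail[A=30 B=27 C=25 D=39] open={R6,R7,R8}
Step 14: reserve R9 A 6 -> on_hand[A=39 B=33 C=25 D=47] avail[A=24 B=27 C=25 D=39] open={R6,R7,R8,R9}
Step 15: reserve R10 B 3 -> on_hand[A=39 B=33 C=25 D=47] avail[A=24 B=24 C=25 D=39] open={R10,R6,R7,R8,R9}
Step 16: commit R8 -> on_hand[A=30 B=33 C=25 D=47] avail[A=24 B=24 C=25 D=39] open={R10,R6,R7,R9}
Step 17: commit R10 -> on_hand[A=30 B=30 C=25 D=47] avail[A=24 B=24 C=25 D=39] open={R6,R7,R9}
Step 18: commit R6 -> on_hand[A=30 B=24 C=25 D=47] avail[A=24 B=24 C=25 D=39] open={R7,R9}
Step 19: reserve R11 D 6 -> on_hand[A=30 B=24 C=25 D=47] avail[A=24 B=24 C=25 D=33] open={R11,R7,R9}
Step 20: reserve R12 C 3 -> on_hand[A=30 B=24 C=25 D=47] avail[A=24 B=24 C=22 D=33] open={R11,R12,R7,R9}
Step 21: commit R7 -> on_hand[A=30 B=24 C=25 D=39] avail[A=24 B=24 C=22 D=33] open={R11,R12,R9}
Final available[A] = 24

Answer: 24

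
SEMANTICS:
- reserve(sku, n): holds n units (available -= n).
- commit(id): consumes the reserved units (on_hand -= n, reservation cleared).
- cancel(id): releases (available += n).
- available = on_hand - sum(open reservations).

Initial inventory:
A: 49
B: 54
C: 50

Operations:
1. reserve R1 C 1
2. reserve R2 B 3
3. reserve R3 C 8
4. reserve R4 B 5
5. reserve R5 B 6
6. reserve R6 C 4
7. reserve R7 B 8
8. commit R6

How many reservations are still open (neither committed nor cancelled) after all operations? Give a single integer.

Step 1: reserve R1 C 1 -> on_hand[A=49 B=54 C=50] avail[A=49 B=54 C=49] open={R1}
Step 2: reserve R2 B 3 -> on_hand[A=49 B=54 C=50] avail[A=49 B=51 C=49] open={R1,R2}
Step 3: reserve R3 C 8 -> on_hand[A=49 B=54 C=50] avail[A=49 B=51 C=41] open={R1,R2,R3}
Step 4: reserve R4 B 5 -> on_hand[A=49 B=54 C=50] avail[A=49 B=46 C=41] open={R1,R2,R3,R4}
Step 5: reserve R5 B 6 -> on_hand[A=49 B=54 C=50] avail[A=49 B=40 C=41] open={R1,R2,R3,R4,R5}
Step 6: reserve R6 C 4 -> on_hand[A=49 B=54 C=50] avail[A=49 B=40 C=37] open={R1,R2,R3,R4,R5,R6}
Step 7: reserve R7 B 8 -> on_hand[A=49 B=54 C=50] avail[A=49 B=32 C=37] open={R1,R2,R3,R4,R5,R6,R7}
Step 8: commit R6 -> on_hand[A=49 B=54 C=46] avail[A=49 B=32 C=37] open={R1,R2,R3,R4,R5,R7}
Open reservations: ['R1', 'R2', 'R3', 'R4', 'R5', 'R7'] -> 6

Answer: 6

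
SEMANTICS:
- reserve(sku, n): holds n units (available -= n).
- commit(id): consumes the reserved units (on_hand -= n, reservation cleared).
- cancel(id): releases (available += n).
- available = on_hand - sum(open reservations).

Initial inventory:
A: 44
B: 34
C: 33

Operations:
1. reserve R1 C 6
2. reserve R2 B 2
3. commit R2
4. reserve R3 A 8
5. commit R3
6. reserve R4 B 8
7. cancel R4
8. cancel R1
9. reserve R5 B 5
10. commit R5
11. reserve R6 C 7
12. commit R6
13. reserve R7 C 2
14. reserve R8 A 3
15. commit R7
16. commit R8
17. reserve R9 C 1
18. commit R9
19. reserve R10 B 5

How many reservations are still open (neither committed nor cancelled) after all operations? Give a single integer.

Step 1: reserve R1 C 6 -> on_hand[A=44 B=34 C=33] avail[A=44 B=34 C=27] open={R1}
Step 2: reserve R2 B 2 -> on_hand[A=44 B=34 C=33] avail[A=44 B=32 C=27] open={R1,R2}
Step 3: commit R2 -> on_hand[A=44 B=32 C=33] avail[A=44 B=32 C=27] open={R1}
Step 4: reserve R3 A 8 -> on_hand[A=44 B=32 C=33] avail[A=36 B=32 C=27] open={R1,R3}
Step 5: commit R3 -> on_hand[A=36 B=32 C=33] avail[A=36 B=32 C=27] open={R1}
Step 6: reserve R4 B 8 -> on_hand[A=36 B=32 C=33] avail[A=36 B=24 C=27] open={R1,R4}
Step 7: cancel R4 -> on_hand[A=36 B=32 C=33] avail[A=36 B=32 C=27] open={R1}
Step 8: cancel R1 -> on_hand[A=36 B=32 C=33] avail[A=36 B=32 C=33] open={}
Step 9: reserve R5 B 5 -> on_hand[A=36 B=32 C=33] avail[A=36 B=27 C=33] open={R5}
Step 10: commit R5 -> on_hand[A=36 B=27 C=33] avail[A=36 B=27 C=33] open={}
Step 11: reserve R6 C 7 -> on_hand[A=36 B=27 C=33] avail[A=36 B=27 C=26] open={R6}
Step 12: commit R6 -> on_hand[A=36 B=27 C=26] avail[A=36 B=27 C=26] open={}
Step 13: reserve R7 C 2 -> on_hand[A=36 B=27 C=26] avail[A=36 B=27 C=24] open={R7}
Step 14: reserve R8 A 3 -> on_hand[A=36 B=27 C=26] avail[A=33 B=27 C=24] open={R7,R8}
Step 15: commit R7 -> on_hand[A=36 B=27 C=24] avail[A=33 B=27 C=24] open={R8}
Step 16: commit R8 -> on_hand[A=33 B=27 C=24] avail[A=33 B=27 C=24] open={}
Step 17: reserve R9 C 1 -> on_hand[A=33 B=27 C=24] avail[A=33 B=27 C=23] open={R9}
Step 18: commit R9 -> on_hand[A=33 B=27 C=23] avail[A=33 B=27 C=23] open={}
Step 19: reserve R10 B 5 -> on_hand[A=33 B=27 C=23] avail[A=33 B=22 C=23] open={R10}
Open reservations: ['R10'] -> 1

Answer: 1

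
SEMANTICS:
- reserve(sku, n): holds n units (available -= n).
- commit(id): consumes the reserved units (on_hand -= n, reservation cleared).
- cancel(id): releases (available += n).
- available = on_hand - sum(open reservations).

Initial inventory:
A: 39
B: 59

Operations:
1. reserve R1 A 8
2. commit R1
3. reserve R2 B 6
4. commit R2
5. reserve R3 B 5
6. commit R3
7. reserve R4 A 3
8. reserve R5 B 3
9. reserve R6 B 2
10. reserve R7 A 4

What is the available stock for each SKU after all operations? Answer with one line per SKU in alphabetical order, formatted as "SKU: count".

Answer: A: 24
B: 43

Derivation:
Step 1: reserve R1 A 8 -> on_hand[A=39 B=59] avail[A=31 B=59] open={R1}
Step 2: commit R1 -> on_hand[A=31 B=59] avail[A=31 B=59] open={}
Step 3: reserve R2 B 6 -> on_hand[A=31 B=59] avail[A=31 B=53] open={R2}
Step 4: commit R2 -> on_hand[A=31 B=53] avail[A=31 B=53] open={}
Step 5: reserve R3 B 5 -> on_hand[A=31 B=53] avail[A=31 B=48] open={R3}
Step 6: commit R3 -> on_hand[A=31 B=48] avail[A=31 B=48] open={}
Step 7: reserve R4 A 3 -> on_hand[A=31 B=48] avail[A=28 B=48] open={R4}
Step 8: reserve R5 B 3 -> on_hand[A=31 B=48] avail[A=28 B=45] open={R4,R5}
Step 9: reserve R6 B 2 -> on_hand[A=31 B=48] avail[A=28 B=43] open={R4,R5,R6}
Step 10: reserve R7 A 4 -> on_hand[A=31 B=48] avail[A=24 B=43] open={R4,R5,R6,R7}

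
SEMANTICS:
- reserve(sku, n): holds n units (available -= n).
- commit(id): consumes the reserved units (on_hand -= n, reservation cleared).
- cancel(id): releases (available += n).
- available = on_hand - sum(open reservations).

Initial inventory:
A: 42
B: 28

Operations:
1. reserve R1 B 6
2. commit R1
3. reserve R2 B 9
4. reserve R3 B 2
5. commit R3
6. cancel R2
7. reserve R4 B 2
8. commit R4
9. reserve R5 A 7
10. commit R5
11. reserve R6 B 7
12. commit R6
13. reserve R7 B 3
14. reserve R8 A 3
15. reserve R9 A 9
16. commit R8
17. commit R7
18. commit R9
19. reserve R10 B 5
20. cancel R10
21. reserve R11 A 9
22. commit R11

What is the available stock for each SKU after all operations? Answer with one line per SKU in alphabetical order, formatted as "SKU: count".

Answer: A: 14
B: 8

Derivation:
Step 1: reserve R1 B 6 -> on_hand[A=42 B=28] avail[A=42 B=22] open={R1}
Step 2: commit R1 -> on_hand[A=42 B=22] avail[A=42 B=22] open={}
Step 3: reserve R2 B 9 -> on_hand[A=42 B=22] avail[A=42 B=13] open={R2}
Step 4: reserve R3 B 2 -> on_hand[A=42 B=22] avail[A=42 B=11] open={R2,R3}
Step 5: commit R3 -> on_hand[A=42 B=20] avail[A=42 B=11] open={R2}
Step 6: cancel R2 -> on_hand[A=42 B=20] avail[A=42 B=20] open={}
Step 7: reserve R4 B 2 -> on_hand[A=42 B=20] avail[A=42 B=18] open={R4}
Step 8: commit R4 -> on_hand[A=42 B=18] avail[A=42 B=18] open={}
Step 9: reserve R5 A 7 -> on_hand[A=42 B=18] avail[A=35 B=18] open={R5}
Step 10: commit R5 -> on_hand[A=35 B=18] avail[A=35 B=18] open={}
Step 11: reserve R6 B 7 -> on_hand[A=35 B=18] avail[A=35 B=11] open={R6}
Step 12: commit R6 -> on_hand[A=35 B=11] avail[A=35 B=11] open={}
Step 13: reserve R7 B 3 -> on_hand[A=35 B=11] avail[A=35 B=8] open={R7}
Step 14: reserve R8 A 3 -> on_hand[A=35 B=11] avail[A=32 B=8] open={R7,R8}
Step 15: reserve R9 A 9 -> on_hand[A=35 B=11] avail[A=23 B=8] open={R7,R8,R9}
Step 16: commit R8 -> on_hand[A=32 B=11] avail[A=23 B=8] open={R7,R9}
Step 17: commit R7 -> on_hand[A=32 B=8] avail[A=23 B=8] open={R9}
Step 18: commit R9 -> on_hand[A=23 B=8] avail[A=23 B=8] open={}
Step 19: reserve R10 B 5 -> on_hand[A=23 B=8] avail[A=23 B=3] open={R10}
Step 20: cancel R10 -> on_hand[A=23 B=8] avail[A=23 B=8] open={}
Step 21: reserve R11 A 9 -> on_hand[A=23 B=8] avail[A=14 B=8] open={R11}
Step 22: commit R11 -> on_hand[A=14 B=8] avail[A=14 B=8] open={}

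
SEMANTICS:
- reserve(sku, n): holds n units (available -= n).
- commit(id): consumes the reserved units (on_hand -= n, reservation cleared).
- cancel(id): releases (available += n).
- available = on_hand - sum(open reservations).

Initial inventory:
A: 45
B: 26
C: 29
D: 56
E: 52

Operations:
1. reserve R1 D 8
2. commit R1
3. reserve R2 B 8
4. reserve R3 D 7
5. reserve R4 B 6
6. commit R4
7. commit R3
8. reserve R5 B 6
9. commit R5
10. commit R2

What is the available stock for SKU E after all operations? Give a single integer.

Step 1: reserve R1 D 8 -> on_hand[A=45 B=26 C=29 D=56 E=52] avail[A=45 B=26 C=29 D=48 E=52] open={R1}
Step 2: commit R1 -> on_hand[A=45 B=26 C=29 D=48 E=52] avail[A=45 B=26 C=29 D=48 E=52] open={}
Step 3: reserve R2 B 8 -> on_hand[A=45 B=26 C=29 D=48 E=52] avail[A=45 B=18 C=29 D=48 E=52] open={R2}
Step 4: reserve R3 D 7 -> on_hand[A=45 B=26 C=29 D=48 E=52] avail[A=45 B=18 C=29 D=41 E=52] open={R2,R3}
Step 5: reserve R4 B 6 -> on_hand[A=45 B=26 C=29 D=48 E=52] avail[A=45 B=12 C=29 D=41 E=52] open={R2,R3,R4}
Step 6: commit R4 -> on_hand[A=45 B=20 C=29 D=48 E=52] avail[A=45 B=12 C=29 D=41 E=52] open={R2,R3}
Step 7: commit R3 -> on_hand[A=45 B=20 C=29 D=41 E=52] avail[A=45 B=12 C=29 D=41 E=52] open={R2}
Step 8: reserve R5 B 6 -> on_hand[A=45 B=20 C=29 D=41 E=52] avail[A=45 B=6 C=29 D=41 E=52] open={R2,R5}
Step 9: commit R5 -> on_hand[A=45 B=14 C=29 D=41 E=52] avail[A=45 B=6 C=29 D=41 E=52] open={R2}
Step 10: commit R2 -> on_hand[A=45 B=6 C=29 D=41 E=52] avail[A=45 B=6 C=29 D=41 E=52] open={}
Final available[E] = 52

Answer: 52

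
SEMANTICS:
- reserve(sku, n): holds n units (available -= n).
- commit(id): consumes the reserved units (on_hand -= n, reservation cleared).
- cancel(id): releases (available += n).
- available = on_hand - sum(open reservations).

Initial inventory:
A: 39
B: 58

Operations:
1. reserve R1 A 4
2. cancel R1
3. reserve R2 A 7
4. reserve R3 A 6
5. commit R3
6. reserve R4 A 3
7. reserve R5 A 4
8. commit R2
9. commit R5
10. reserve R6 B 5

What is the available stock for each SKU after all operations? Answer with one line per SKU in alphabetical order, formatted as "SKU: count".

Answer: A: 19
B: 53

Derivation:
Step 1: reserve R1 A 4 -> on_hand[A=39 B=58] avail[A=35 B=58] open={R1}
Step 2: cancel R1 -> on_hand[A=39 B=58] avail[A=39 B=58] open={}
Step 3: reserve R2 A 7 -> on_hand[A=39 B=58] avail[A=32 B=58] open={R2}
Step 4: reserve R3 A 6 -> on_hand[A=39 B=58] avail[A=26 B=58] open={R2,R3}
Step 5: commit R3 -> on_hand[A=33 B=58] avail[A=26 B=58] open={R2}
Step 6: reserve R4 A 3 -> on_hand[A=33 B=58] avail[A=23 B=58] open={R2,R4}
Step 7: reserve R5 A 4 -> on_hand[A=33 B=58] avail[A=19 B=58] open={R2,R4,R5}
Step 8: commit R2 -> on_hand[A=26 B=58] avail[A=19 B=58] open={R4,R5}
Step 9: commit R5 -> on_hand[A=22 B=58] avail[A=19 B=58] open={R4}
Step 10: reserve R6 B 5 -> on_hand[A=22 B=58] avail[A=19 B=53] open={R4,R6}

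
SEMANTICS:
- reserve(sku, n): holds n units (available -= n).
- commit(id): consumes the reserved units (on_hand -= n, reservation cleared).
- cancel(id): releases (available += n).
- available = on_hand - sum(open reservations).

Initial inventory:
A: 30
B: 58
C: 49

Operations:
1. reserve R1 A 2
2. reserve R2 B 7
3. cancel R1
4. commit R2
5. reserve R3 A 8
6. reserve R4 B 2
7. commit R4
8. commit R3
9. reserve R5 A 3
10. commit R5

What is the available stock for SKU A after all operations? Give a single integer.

Step 1: reserve R1 A 2 -> on_hand[A=30 B=58 C=49] avail[A=28 B=58 C=49] open={R1}
Step 2: reserve R2 B 7 -> on_hand[A=30 B=58 C=49] avail[A=28 B=51 C=49] open={R1,R2}
Step 3: cancel R1 -> on_hand[A=30 B=58 C=49] avail[A=30 B=51 C=49] open={R2}
Step 4: commit R2 -> on_hand[A=30 B=51 C=49] avail[A=30 B=51 C=49] open={}
Step 5: reserve R3 A 8 -> on_hand[A=30 B=51 C=49] avail[A=22 B=51 C=49] open={R3}
Step 6: reserve R4 B 2 -> on_hand[A=30 B=51 C=49] avail[A=22 B=49 C=49] open={R3,R4}
Step 7: commit R4 -> on_hand[A=30 B=49 C=49] avail[A=22 B=49 C=49] open={R3}
Step 8: commit R3 -> on_hand[A=22 B=49 C=49] avail[A=22 B=49 C=49] open={}
Step 9: reserve R5 A 3 -> on_hand[A=22 B=49 C=49] avail[A=19 B=49 C=49] open={R5}
Step 10: commit R5 -> on_hand[A=19 B=49 C=49] avail[A=19 B=49 C=49] open={}
Final available[A] = 19

Answer: 19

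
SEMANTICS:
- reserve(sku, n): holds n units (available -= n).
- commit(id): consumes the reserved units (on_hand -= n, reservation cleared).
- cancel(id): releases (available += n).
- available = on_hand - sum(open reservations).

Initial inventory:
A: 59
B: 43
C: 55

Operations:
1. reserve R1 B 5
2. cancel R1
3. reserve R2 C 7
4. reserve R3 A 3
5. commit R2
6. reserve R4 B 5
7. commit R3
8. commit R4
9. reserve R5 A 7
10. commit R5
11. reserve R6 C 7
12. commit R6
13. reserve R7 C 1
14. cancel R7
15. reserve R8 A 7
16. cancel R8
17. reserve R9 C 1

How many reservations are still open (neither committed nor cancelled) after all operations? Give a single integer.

Step 1: reserve R1 B 5 -> on_hand[A=59 B=43 C=55] avail[A=59 B=38 C=55] open={R1}
Step 2: cancel R1 -> on_hand[A=59 B=43 C=55] avail[A=59 B=43 C=55] open={}
Step 3: reserve R2 C 7 -> on_hand[A=59 B=43 C=55] avail[A=59 B=43 C=48] open={R2}
Step 4: reserve R3 A 3 -> on_hand[A=59 B=43 C=55] avail[A=56 B=43 C=48] open={R2,R3}
Step 5: commit R2 -> on_hand[A=59 B=43 C=48] avail[A=56 B=43 C=48] open={R3}
Step 6: reserve R4 B 5 -> on_hand[A=59 B=43 C=48] avail[A=56 B=38 C=48] open={R3,R4}
Step 7: commit R3 -> on_hand[A=56 B=43 C=48] avail[A=56 B=38 C=48] open={R4}
Step 8: commit R4 -> on_hand[A=56 B=38 C=48] avail[A=56 B=38 C=48] open={}
Step 9: reserve R5 A 7 -> on_hand[A=56 B=38 C=48] avail[A=49 B=38 C=48] open={R5}
Step 10: commit R5 -> on_hand[A=49 B=38 C=48] avail[A=49 B=38 C=48] open={}
Step 11: reserve R6 C 7 -> on_hand[A=49 B=38 C=48] avail[A=49 B=38 C=41] open={R6}
Step 12: commit R6 -> on_hand[A=49 B=38 C=41] avail[A=49 B=38 C=41] open={}
Step 13: reserve R7 C 1 -> on_hand[A=49 B=38 C=41] avail[A=49 B=38 C=40] open={R7}
Step 14: cancel R7 -> on_hand[A=49 B=38 C=41] avail[A=49 B=38 C=41] open={}
Step 15: reserve R8 A 7 -> on_hand[A=49 B=38 C=41] avail[A=42 B=38 C=41] open={R8}
Step 16: cancel R8 -> on_hand[A=49 B=38 C=41] avail[A=49 B=38 C=41] open={}
Step 17: reserve R9 C 1 -> on_hand[A=49 B=38 C=41] avail[A=49 B=38 C=40] open={R9}
Open reservations: ['R9'] -> 1

Answer: 1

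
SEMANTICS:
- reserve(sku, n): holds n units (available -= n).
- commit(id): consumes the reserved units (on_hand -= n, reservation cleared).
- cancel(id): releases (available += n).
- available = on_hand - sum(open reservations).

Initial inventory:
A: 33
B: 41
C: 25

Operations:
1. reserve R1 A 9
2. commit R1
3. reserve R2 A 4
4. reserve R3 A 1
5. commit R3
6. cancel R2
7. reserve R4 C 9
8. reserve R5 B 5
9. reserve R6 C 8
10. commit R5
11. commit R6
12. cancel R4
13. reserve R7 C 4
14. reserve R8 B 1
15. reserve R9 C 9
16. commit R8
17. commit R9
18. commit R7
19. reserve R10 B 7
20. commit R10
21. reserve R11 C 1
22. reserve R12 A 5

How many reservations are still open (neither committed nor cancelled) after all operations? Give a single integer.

Step 1: reserve R1 A 9 -> on_hand[A=33 B=41 C=25] avail[A=24 B=41 C=25] open={R1}
Step 2: commit R1 -> on_hand[A=24 B=41 C=25] avail[A=24 B=41 C=25] open={}
Step 3: reserve R2 A 4 -> on_hand[A=24 B=41 C=25] avail[A=20 B=41 C=25] open={R2}
Step 4: reserve R3 A 1 -> on_hand[A=24 B=41 C=25] avail[A=19 B=41 C=25] open={R2,R3}
Step 5: commit R3 -> on_hand[A=23 B=41 C=25] avail[A=19 B=41 C=25] open={R2}
Step 6: cancel R2 -> on_hand[A=23 B=41 C=25] avail[A=23 B=41 C=25] open={}
Step 7: reserve R4 C 9 -> on_hand[A=23 B=41 C=25] avail[A=23 B=41 C=16] open={R4}
Step 8: reserve R5 B 5 -> on_hand[A=23 B=41 C=25] avail[A=23 B=36 C=16] open={R4,R5}
Step 9: reserve R6 C 8 -> on_hand[A=23 B=41 C=25] avail[A=23 B=36 C=8] open={R4,R5,R6}
Step 10: commit R5 -> on_hand[A=23 B=36 C=25] avail[A=23 B=36 C=8] open={R4,R6}
Step 11: commit R6 -> on_hand[A=23 B=36 C=17] avail[A=23 B=36 C=8] open={R4}
Step 12: cancel R4 -> on_hand[A=23 B=36 C=17] avail[A=23 B=36 C=17] open={}
Step 13: reserve R7 C 4 -> on_hand[A=23 B=36 C=17] avail[A=23 B=36 C=13] open={R7}
Step 14: reserve R8 B 1 -> on_hand[A=23 B=36 C=17] avail[A=23 B=35 C=13] open={R7,R8}
Step 15: reserve R9 C 9 -> on_hand[A=23 B=36 C=17] avail[A=23 B=35 C=4] open={R7,R8,R9}
Step 16: commit R8 -> on_hand[A=23 B=35 C=17] avail[A=23 B=35 C=4] open={R7,R9}
Step 17: commit R9 -> on_hand[A=23 B=35 C=8] avail[A=23 B=35 C=4] open={R7}
Step 18: commit R7 -> on_hand[A=23 B=35 C=4] avail[A=23 B=35 C=4] open={}
Step 19: reserve R10 B 7 -> on_hand[A=23 B=35 C=4] avail[A=23 B=28 C=4] open={R10}
Step 20: commit R10 -> on_hand[A=23 B=28 C=4] avail[A=23 B=28 C=4] open={}
Step 21: reserve R11 C 1 -> on_hand[A=23 B=28 C=4] avail[A=23 B=28 C=3] open={R11}
Step 22: reserve R12 A 5 -> on_hand[A=23 B=28 C=4] avail[A=18 B=28 C=3] open={R11,R12}
Open reservations: ['R11', 'R12'] -> 2

Answer: 2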